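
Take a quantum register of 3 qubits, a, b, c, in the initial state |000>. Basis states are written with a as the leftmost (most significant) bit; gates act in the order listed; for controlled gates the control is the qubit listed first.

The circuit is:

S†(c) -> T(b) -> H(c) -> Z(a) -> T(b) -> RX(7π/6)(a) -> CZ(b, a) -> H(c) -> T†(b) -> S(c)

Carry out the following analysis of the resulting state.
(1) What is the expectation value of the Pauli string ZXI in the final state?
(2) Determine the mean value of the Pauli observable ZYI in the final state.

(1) The observable ZXI averages to 0.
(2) In the final state, ZYI has expectation 0.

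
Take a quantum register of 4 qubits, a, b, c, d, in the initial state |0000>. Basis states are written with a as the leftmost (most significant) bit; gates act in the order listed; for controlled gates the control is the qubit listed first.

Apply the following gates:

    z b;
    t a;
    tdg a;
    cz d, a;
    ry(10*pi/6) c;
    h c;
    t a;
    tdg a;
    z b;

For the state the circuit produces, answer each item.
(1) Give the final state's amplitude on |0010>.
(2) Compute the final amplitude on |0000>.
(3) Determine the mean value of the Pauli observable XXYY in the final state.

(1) The final state's coefficient on |0010> equals -sqrt(6)/4 - sqrt(2)/4.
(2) |0000> carries amplitude -sqrt(6)/4 + sqrt(2)/4 in the final state.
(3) The expectation value of XXYY is 0.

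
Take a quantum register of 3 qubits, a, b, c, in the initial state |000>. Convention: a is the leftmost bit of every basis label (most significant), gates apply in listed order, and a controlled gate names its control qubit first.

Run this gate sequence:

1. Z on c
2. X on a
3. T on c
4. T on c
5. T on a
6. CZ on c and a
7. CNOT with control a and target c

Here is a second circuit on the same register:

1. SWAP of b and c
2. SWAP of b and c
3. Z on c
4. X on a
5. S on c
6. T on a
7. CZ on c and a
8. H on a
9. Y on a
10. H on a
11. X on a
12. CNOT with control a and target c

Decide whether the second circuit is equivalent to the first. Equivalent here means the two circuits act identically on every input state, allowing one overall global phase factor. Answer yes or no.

No: there is an input state on which the two circuits produce genuinely different outputs (not merely differing by a phase).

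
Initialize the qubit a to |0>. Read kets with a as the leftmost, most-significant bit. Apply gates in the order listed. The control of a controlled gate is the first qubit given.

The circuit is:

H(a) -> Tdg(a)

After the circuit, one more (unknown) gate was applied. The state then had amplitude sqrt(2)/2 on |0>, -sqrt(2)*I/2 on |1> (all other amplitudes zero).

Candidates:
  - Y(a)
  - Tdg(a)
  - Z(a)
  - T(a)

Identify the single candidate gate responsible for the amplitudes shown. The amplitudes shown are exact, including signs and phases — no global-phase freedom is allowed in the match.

The applied gate was Tdg(a).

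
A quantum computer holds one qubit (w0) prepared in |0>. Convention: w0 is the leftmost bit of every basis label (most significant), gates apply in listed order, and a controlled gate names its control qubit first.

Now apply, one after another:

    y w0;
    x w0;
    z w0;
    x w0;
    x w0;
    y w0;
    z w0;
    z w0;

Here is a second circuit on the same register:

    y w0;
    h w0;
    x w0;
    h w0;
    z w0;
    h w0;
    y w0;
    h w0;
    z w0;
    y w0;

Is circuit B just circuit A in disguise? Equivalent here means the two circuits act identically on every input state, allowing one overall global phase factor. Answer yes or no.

No — the two circuits implement different unitaries, even allowing a global phase.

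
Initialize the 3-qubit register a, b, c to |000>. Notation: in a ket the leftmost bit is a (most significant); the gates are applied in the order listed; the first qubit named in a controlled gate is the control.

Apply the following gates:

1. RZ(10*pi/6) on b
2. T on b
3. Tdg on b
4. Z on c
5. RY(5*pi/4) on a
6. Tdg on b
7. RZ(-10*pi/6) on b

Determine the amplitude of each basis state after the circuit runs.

After the circuit, the state carries amplitude -sqrt(2 - sqrt(2))/2 on |000>, sqrt(sqrt(2) + 2)/2 on |100>, and 0 on every other basis state.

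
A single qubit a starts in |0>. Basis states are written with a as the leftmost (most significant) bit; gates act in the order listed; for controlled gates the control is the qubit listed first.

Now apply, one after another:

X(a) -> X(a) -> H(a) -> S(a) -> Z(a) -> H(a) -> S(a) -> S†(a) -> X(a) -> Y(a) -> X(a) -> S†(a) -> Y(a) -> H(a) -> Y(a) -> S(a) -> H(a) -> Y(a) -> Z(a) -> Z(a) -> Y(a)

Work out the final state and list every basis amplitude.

After the circuit, the state carries amplitude 1/2 - I/2 on |0>, 1/2 - I/2 on |1>.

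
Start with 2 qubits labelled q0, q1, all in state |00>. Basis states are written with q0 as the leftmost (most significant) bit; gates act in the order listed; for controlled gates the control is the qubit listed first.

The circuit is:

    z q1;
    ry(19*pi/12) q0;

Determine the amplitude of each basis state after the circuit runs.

The resulting statevector has amplitude -sqrt(sqrt(2) + 2)/4 - sqrt(6 - 3*sqrt(2))/4 on |00>, 0 on |01>, -sqrt(2 - sqrt(2))/4 + sqrt(3*sqrt(2) + 6)/4 on |10>, 0 on |11>.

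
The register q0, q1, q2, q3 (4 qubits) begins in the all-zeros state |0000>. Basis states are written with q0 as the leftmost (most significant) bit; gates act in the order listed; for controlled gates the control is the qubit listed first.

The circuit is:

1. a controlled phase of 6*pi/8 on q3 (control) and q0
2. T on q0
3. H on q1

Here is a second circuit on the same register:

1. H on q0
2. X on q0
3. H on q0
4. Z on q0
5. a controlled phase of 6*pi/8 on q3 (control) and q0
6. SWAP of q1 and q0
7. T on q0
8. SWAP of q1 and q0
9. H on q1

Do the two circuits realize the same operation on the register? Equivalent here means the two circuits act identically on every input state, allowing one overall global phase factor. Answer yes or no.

No — the two circuits implement different unitaries, even allowing a global phase.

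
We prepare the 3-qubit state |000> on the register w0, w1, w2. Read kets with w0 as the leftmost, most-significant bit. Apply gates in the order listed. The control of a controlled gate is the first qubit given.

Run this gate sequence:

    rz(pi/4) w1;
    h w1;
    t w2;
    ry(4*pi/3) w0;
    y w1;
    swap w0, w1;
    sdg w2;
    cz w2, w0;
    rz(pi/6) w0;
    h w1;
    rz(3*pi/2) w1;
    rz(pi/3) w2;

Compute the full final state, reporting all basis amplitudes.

The final amplitudes are (-1 + sqrt(3))*exp(3*I*pi/8)/4 on |000>, 0 on |001>, (1 + sqrt(3))*exp(7*I*pi/8)/4 on |010>, 0 on |011>, (1 - sqrt(3))*exp(13*I*pi/24)/4 on |100>, 0 on |101>, (1 + sqrt(3))*exp(I*pi/24)/4 on |110>, 0 on |111>.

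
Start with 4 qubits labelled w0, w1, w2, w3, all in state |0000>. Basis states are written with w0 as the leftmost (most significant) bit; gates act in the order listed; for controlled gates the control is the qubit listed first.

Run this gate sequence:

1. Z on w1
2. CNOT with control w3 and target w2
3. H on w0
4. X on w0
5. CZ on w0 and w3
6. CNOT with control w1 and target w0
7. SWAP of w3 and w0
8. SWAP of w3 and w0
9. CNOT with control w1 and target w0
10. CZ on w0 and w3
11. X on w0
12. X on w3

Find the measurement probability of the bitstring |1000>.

Outcome |1000> occurs with probability 0. Key observation: gates 4-11 undo each other exactly, leaving only the rest of the circuit to track.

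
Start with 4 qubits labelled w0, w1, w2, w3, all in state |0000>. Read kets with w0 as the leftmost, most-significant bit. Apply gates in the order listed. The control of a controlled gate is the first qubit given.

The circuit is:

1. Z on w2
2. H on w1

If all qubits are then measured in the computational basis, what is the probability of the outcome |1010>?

A full measurement returns |1010> with probability 0.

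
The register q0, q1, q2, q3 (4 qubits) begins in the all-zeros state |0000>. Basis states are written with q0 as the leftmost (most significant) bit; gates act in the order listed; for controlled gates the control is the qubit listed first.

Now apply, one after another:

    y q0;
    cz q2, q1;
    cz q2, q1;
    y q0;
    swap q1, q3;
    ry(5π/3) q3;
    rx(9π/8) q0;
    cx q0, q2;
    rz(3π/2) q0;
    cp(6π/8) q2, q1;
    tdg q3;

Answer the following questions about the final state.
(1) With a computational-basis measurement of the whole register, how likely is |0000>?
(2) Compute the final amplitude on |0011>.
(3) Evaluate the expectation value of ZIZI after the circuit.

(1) A full measurement returns |0000> with probability 3/8 - 3*sqrt(sqrt(2) + 2)/16.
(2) The final state's coefficient on |0011> equals 0.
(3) The observable ZIZI averages to 1.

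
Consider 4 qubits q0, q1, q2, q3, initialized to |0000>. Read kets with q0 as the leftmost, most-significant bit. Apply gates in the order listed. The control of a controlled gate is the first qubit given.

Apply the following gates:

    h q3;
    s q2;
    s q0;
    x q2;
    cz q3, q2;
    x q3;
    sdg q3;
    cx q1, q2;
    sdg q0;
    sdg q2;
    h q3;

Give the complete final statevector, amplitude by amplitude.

After the circuit, the state carries amplitude -1/2 + I/2 on |0010>, 1/2 + I/2 on |0011>, and 0 on every other basis state.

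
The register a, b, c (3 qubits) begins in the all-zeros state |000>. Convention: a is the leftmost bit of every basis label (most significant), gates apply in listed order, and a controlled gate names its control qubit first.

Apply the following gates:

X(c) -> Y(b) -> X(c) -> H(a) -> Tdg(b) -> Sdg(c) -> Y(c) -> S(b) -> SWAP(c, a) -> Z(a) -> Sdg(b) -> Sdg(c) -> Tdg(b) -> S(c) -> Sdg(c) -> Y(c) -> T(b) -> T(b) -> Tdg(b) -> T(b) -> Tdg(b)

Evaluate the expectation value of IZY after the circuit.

The expectation value of IZY is 1. Key observation: steps 18-21 multiply out to the identity, so the circuit reduces to the remaining gates.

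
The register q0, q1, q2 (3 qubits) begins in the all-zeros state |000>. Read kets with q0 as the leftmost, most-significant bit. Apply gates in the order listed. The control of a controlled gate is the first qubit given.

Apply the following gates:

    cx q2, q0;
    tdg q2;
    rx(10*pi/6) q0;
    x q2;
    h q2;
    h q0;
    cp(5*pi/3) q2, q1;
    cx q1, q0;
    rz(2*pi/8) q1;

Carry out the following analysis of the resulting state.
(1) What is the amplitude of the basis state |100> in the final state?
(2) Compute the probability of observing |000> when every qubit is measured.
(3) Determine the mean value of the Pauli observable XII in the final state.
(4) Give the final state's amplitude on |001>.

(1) |100> carries amplitude (sqrt(3) - I)*exp(7*I*pi/8)/4 in the final state.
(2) A full measurement returns |000> with probability 1/4.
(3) The expectation value of XII is 1/2.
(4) The final state's coefficient on |001> equals (-sqrt(3) - I)*exp(7*I*pi/8)/4.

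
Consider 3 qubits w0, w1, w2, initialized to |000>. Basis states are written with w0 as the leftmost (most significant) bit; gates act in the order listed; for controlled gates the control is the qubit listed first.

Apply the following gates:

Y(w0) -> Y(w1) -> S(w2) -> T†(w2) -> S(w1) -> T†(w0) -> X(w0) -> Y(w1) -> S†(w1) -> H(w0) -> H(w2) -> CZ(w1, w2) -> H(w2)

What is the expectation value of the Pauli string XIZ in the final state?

In the final state, XIZ has expectation 1.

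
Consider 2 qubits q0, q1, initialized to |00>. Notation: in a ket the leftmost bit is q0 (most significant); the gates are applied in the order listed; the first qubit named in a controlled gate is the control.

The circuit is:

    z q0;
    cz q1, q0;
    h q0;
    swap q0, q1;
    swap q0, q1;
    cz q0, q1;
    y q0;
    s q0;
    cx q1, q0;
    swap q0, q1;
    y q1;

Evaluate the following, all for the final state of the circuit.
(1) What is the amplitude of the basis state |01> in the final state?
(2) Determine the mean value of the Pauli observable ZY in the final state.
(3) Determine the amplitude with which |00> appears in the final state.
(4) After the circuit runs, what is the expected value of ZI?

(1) The amplitude on |01> is sqrt(2)/2.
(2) The observable ZY averages to -1.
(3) |00> carries amplitude sqrt(2)*I/2 in the final state.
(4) The observable ZI averages to 1.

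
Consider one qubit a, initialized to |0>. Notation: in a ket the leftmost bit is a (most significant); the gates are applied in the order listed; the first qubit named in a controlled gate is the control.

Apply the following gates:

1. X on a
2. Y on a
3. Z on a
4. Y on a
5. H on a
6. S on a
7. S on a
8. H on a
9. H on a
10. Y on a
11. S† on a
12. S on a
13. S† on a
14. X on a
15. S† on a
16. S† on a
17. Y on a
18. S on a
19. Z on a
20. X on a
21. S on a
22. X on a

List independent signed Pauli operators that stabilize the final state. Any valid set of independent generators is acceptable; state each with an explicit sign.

The final state is stabilized by the group generated by -Y; other independent generating sets are equally valid.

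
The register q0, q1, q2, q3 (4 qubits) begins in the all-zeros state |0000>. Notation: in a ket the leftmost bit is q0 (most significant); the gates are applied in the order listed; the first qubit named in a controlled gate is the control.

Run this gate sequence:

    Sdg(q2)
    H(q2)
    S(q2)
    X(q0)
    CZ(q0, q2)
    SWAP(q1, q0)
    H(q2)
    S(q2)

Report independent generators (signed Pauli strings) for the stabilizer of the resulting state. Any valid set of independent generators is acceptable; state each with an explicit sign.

The final state is stabilized by the group generated by -IIXI, +ZIII, -IZII, +IIIZ; other independent generating sets are equally valid.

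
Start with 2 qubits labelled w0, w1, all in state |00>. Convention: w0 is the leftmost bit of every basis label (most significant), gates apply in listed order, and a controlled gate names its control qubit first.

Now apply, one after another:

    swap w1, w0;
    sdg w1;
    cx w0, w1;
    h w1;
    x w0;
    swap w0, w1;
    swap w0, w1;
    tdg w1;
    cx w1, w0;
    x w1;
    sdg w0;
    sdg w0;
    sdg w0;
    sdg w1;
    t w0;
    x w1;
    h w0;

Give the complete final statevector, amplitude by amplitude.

The final amplitudes are exp(I*pi/4)/2 on |00>, -exp(3*I*pi/4)/2 on |01>, -exp(I*pi/4)/2 on |10>, -exp(3*I*pi/4)/2 on |11>. Key observation: gates 6-7 undo each other exactly, leaving only the rest of the circuit to track.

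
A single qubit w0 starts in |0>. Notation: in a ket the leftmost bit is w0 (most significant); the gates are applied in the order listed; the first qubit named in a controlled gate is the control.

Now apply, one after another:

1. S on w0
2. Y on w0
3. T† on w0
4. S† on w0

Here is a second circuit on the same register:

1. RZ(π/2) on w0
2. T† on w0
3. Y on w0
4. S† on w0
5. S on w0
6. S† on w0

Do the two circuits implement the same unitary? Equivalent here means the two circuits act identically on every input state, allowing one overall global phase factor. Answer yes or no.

No — the two circuits implement different unitaries, even allowing a global phase.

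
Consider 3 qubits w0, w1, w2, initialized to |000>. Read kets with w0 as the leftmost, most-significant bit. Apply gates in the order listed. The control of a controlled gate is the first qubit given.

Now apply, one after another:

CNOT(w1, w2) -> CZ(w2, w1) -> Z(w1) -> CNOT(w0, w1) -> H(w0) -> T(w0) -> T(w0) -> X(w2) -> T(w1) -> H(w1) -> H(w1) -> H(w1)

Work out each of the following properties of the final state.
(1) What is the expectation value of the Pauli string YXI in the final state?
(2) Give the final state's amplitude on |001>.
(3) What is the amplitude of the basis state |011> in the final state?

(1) The expectation value of YXI is 1. Key observation: gates 10-11 undo each other exactly, leaving only the rest of the circuit to track.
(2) The amplitude on |001> is 1/2.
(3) The final state's coefficient on |011> equals 1/2.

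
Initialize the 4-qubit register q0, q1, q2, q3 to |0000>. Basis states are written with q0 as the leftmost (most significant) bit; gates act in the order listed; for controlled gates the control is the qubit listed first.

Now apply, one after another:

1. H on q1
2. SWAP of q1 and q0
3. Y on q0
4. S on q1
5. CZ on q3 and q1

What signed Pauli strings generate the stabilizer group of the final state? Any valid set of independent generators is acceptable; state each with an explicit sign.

The stabilizer group can be generated by -XIII, +IZII, +IIZI, +IIIZ, among other valid generating sets.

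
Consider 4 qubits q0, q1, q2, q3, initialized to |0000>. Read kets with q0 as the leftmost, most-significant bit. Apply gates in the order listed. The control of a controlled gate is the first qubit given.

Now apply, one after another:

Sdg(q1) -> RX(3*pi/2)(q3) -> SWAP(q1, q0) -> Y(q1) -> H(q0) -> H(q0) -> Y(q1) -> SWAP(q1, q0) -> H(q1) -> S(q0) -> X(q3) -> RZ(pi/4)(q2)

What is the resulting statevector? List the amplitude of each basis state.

The resulting statevector has amplitude -exp(3*I*pi/8)/2 on |0000>, exp(7*I*pi/8)/2 on |0001>, -exp(3*I*pi/8)/2 on |0100>, exp(7*I*pi/8)/2 on |0101>, and 0 on every other basis state.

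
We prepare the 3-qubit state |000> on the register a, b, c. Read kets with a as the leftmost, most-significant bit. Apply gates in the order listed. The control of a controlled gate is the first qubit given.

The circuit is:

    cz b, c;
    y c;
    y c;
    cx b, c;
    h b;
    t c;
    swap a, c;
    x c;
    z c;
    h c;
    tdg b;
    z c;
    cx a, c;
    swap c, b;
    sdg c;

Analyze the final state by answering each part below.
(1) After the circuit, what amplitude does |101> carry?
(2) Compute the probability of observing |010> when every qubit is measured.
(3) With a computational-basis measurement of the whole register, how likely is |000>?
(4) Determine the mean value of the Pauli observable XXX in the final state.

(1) The final state's coefficient on |101> equals 0.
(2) Outcome |010> occurs with probability 1/4.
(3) The probability of measuring |000> is 1/4.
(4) In the final state, XXX has expectation 0.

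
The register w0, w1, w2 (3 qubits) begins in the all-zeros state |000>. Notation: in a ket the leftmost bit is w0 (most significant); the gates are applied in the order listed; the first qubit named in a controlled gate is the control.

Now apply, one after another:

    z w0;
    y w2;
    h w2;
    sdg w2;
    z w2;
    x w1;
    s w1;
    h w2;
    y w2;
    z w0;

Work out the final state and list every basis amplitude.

After the circuit, the state carries amplitude -1/2 + I/2 on |010>, -1/2 - I/2 on |011>, and 0 on every other basis state.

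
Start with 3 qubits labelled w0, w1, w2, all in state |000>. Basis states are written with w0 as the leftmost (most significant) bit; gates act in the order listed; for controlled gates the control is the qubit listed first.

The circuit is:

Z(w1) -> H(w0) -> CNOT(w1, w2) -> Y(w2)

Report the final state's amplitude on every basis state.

The resulting statevector has amplitude sqrt(2)*I/2 on |001>, sqrt(2)*I/2 on |101>, and 0 on every other basis state.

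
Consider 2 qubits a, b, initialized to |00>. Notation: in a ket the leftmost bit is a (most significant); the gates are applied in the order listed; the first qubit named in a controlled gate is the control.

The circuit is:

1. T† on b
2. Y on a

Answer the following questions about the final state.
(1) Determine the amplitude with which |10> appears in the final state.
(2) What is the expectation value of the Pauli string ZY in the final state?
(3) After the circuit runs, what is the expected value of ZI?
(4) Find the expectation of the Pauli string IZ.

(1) The final state's coefficient on |10> equals I.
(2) In the final state, ZY has expectation 0.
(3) In the final state, ZI has expectation -1.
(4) The observable IZ averages to 1.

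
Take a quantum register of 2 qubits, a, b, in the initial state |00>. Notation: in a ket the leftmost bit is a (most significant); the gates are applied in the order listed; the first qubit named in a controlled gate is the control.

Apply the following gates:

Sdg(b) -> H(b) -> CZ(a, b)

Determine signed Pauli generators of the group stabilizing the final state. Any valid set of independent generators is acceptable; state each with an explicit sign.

One valid set of independent stabilizer generators is +IX, +ZI (any independent generating set of the same group is equally correct).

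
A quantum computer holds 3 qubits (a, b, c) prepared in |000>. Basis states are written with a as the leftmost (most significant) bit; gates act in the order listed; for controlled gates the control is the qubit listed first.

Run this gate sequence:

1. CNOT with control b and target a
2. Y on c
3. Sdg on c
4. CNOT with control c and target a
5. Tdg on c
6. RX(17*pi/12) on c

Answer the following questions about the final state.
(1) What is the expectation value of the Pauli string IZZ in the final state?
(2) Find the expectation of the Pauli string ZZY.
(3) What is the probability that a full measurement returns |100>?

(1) In the final state, IZZ has expectation -sqrt(2)/4 + sqrt(6)/4.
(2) The observable ZZY averages to sqrt(2)/4 + sqrt(6)/4.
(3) A full measurement returns |100> with probability -sqrt(2)/8 + sqrt(6)/8 + 1/2.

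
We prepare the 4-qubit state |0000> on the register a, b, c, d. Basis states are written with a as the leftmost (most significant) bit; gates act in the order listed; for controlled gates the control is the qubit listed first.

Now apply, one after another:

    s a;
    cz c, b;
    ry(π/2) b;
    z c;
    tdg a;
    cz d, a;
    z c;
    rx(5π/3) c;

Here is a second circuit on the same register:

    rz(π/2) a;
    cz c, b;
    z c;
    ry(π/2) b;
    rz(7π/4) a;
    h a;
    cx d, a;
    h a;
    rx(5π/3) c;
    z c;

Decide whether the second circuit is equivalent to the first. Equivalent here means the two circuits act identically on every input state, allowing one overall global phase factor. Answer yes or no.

No: there is an input state on which the two circuits produce genuinely different outputs (not merely differing by a phase).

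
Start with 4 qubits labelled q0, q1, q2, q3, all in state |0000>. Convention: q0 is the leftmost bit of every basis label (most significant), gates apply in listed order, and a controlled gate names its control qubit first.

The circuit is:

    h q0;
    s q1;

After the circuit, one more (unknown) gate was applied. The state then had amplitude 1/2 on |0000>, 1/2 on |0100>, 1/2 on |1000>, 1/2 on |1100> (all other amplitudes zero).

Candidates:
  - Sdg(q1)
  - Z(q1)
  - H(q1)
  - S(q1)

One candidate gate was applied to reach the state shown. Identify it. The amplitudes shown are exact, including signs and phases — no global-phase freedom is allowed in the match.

It was H(q1) that produced the state shown.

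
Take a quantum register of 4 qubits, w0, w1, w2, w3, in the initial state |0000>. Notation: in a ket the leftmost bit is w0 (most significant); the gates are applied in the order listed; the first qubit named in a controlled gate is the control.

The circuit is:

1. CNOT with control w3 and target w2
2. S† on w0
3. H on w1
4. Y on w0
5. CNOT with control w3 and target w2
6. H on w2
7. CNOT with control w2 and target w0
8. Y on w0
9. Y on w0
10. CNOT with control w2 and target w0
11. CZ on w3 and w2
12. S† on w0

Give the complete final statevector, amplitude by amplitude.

After the circuit, the state carries amplitude 1/2 on |1000>, 1/2 on |1010>, 1/2 on |1100>, 1/2 on |1110>, and 0 on every other basis state. Key observation: gates 7-10 undo each other exactly, leaving only the rest of the circuit to track.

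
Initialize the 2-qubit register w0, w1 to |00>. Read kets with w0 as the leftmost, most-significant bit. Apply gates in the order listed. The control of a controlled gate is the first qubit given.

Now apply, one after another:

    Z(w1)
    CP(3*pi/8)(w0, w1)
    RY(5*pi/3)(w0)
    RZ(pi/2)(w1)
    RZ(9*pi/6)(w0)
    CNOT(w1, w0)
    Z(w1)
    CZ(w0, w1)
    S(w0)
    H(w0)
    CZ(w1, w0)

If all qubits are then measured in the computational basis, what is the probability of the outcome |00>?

A full measurement returns |00> with probability 1/2 - sqrt(3)/4.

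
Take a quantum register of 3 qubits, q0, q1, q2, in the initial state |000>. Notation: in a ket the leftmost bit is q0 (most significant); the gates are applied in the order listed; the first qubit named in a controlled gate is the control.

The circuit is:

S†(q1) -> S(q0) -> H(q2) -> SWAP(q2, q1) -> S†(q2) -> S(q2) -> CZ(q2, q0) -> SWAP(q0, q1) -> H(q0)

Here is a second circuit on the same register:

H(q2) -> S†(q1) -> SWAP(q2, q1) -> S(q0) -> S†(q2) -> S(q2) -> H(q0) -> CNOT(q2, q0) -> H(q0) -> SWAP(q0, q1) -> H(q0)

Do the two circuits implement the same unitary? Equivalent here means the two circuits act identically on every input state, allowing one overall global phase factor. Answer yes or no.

Yes: on every input state the two circuits agree up to one overall phase factor.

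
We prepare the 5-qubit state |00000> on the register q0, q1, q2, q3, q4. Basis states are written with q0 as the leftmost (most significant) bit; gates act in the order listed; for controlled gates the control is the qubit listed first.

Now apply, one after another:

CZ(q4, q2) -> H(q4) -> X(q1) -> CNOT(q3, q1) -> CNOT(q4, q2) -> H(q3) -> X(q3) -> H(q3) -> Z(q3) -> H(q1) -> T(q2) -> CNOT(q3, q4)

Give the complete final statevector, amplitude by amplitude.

The final amplitudes are 1/2 on |00000>, exp(I*pi/4)/2 on |00101>, -1/2 on |01000>, -exp(I*pi/4)/2 on |01101>, and 0 on every other basis state.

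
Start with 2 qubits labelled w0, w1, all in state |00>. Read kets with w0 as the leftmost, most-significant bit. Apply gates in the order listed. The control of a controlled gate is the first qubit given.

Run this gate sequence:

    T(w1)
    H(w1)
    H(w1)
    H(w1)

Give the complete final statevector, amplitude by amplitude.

The final amplitudes are sqrt(2)/2 on |00>, sqrt(2)/2 on |01>, 0 on |10>, 0 on |11>. Key observation: steps 3-4 multiply out to the identity, so the circuit reduces to the remaining gates.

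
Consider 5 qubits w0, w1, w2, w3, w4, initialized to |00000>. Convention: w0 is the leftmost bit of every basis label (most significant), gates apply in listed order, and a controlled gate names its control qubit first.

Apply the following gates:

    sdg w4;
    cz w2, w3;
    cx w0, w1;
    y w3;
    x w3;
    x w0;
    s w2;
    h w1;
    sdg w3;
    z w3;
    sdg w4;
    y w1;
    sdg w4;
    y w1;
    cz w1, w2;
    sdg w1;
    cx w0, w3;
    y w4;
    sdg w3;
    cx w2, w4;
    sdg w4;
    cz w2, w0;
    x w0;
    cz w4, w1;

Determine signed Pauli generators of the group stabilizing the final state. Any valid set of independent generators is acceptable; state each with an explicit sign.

The final state is stabilized by the group generated by +IYIII, +ZIIII, +IIZII, -IIIZI, -IIIIZ; other independent generating sets are equally valid.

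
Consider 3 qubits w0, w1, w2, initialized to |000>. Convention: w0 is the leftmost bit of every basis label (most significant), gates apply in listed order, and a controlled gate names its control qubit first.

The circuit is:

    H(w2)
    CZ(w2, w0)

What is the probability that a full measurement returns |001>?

A full measurement returns |001> with probability 1/2.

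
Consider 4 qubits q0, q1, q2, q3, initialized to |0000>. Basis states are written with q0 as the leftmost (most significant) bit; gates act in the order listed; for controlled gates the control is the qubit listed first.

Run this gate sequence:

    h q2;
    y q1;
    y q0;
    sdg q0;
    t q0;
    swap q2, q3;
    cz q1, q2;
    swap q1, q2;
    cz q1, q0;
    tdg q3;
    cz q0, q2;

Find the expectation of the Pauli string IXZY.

The expectation value of IXZY is 0.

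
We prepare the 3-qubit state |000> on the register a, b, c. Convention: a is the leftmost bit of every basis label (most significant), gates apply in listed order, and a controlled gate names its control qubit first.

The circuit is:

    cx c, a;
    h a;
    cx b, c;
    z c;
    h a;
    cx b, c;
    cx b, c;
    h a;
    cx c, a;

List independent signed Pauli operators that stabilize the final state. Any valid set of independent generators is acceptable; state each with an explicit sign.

The final state is stabilized by the group generated by +XII, +IZI, +IIZ; other independent generating sets are equally valid.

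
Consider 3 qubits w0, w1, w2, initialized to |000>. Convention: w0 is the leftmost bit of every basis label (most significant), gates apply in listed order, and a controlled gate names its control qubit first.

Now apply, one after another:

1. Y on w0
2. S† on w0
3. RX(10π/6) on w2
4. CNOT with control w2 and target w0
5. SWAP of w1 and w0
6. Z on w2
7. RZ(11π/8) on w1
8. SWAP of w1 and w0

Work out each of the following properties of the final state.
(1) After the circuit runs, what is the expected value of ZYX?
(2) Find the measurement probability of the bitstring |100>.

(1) The expectation value of ZYX is 0.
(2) A full measurement returns |100> with probability 3/4.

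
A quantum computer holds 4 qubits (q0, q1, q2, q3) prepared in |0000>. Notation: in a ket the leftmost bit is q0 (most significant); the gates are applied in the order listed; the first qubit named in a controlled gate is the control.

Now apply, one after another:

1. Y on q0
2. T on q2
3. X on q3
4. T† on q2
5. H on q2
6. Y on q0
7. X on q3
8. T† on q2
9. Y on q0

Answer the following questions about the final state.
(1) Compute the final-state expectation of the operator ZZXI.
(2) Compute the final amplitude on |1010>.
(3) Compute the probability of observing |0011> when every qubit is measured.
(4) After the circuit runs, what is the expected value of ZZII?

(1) The expectation value of ZZXI is -sqrt(2)/2.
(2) |1010> carries amplitude sqrt(2)*exp(I*pi/4)/2 in the final state.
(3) Outcome |0011> occurs with probability 0.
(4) The observable ZZII averages to -1.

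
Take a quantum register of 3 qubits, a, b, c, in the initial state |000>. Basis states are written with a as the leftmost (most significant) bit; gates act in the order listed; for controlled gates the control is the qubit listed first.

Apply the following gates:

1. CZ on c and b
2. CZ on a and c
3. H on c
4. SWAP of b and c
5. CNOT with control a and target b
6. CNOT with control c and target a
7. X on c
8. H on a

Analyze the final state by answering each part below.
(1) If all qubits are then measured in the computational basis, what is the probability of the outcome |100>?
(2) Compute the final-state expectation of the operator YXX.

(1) The probability of measuring |100> is 0.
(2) The observable YXX averages to 0.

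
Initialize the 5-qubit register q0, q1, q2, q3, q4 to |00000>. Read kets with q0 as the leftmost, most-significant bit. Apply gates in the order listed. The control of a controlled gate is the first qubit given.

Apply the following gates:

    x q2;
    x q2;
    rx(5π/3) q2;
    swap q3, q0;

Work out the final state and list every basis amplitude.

After the circuit, the state carries amplitude -sqrt(3)/2 on |00000>, -I/2 on |00100>, and 0 on every other basis state.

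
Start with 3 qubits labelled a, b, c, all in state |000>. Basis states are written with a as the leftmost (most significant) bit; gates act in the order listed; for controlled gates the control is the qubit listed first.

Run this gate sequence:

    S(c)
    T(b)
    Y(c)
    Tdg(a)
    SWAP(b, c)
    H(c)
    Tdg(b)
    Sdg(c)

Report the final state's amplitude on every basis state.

After the circuit, the state carries amplitude sqrt(2)*exp(I*pi/4)/2 on |010>, -sqrt(2)*exp(3*I*pi/4)/2 on |011>, and 0 on every other basis state.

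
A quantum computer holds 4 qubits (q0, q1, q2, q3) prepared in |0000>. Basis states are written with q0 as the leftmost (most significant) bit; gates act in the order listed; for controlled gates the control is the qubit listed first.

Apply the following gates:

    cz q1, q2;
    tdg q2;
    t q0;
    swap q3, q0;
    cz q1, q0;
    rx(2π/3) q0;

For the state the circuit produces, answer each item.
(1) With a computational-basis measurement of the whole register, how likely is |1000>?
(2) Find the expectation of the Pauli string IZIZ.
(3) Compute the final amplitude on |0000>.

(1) The probability of measuring |1000> is 3/4.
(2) The observable IZIZ averages to 1.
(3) |0000> carries amplitude 1/2 in the final state.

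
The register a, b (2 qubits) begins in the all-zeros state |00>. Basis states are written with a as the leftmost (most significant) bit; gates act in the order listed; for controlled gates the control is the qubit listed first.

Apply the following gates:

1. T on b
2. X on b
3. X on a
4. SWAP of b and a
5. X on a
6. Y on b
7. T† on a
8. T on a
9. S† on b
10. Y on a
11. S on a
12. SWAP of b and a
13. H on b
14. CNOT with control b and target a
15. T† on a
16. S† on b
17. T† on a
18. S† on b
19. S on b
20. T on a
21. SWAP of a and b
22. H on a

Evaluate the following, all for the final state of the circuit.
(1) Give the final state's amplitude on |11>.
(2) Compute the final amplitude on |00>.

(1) The amplitude on |11> is -exp(3*I*pi/4)/2.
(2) The final state's coefficient on |00> equals I/2.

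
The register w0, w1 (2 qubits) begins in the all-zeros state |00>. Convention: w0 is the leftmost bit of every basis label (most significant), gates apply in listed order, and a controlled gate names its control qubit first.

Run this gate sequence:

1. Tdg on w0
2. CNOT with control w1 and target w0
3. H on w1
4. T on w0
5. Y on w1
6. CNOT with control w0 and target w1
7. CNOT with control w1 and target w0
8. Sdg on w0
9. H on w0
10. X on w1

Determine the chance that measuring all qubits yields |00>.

Outcome |00> occurs with probability 1/4.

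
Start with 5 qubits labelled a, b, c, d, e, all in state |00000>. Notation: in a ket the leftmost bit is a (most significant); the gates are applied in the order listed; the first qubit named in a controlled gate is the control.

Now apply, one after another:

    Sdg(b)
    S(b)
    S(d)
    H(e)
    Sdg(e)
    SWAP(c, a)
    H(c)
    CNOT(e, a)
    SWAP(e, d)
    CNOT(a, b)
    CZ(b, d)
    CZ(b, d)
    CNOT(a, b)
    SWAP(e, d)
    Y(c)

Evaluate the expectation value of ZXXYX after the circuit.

The expectation value of ZXXYX is 0. Key observation: the block from step 9 through step 14 cancels to the identity and can be dropped.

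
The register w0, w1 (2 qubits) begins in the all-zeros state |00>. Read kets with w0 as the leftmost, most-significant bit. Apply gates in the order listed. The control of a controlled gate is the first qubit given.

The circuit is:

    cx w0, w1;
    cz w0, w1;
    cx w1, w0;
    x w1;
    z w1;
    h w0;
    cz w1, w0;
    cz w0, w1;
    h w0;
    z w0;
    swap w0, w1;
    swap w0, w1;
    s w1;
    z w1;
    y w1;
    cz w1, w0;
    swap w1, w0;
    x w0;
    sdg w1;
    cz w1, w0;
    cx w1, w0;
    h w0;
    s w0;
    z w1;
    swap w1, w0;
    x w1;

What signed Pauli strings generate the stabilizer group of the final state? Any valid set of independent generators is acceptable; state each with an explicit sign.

The stabilizer group can be generated by +IY, +ZI, among other valid generating sets.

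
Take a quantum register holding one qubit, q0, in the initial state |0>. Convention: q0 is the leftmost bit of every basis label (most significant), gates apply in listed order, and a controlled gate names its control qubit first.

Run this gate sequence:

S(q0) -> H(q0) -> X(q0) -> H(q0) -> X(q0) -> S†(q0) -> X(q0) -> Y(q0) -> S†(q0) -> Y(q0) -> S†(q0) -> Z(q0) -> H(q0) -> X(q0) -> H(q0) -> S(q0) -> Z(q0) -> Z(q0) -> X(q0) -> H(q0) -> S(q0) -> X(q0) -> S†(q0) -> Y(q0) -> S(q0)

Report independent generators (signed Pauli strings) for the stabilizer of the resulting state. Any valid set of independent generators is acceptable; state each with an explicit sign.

The stabilizer group can be generated by -Y, among other valid generating sets.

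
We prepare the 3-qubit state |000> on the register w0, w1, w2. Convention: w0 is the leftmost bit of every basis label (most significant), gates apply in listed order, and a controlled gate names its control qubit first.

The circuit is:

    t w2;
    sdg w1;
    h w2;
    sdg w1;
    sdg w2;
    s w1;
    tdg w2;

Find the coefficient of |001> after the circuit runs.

The amplitude on |001> is -sqrt(2)*exp(I*pi/4)/2.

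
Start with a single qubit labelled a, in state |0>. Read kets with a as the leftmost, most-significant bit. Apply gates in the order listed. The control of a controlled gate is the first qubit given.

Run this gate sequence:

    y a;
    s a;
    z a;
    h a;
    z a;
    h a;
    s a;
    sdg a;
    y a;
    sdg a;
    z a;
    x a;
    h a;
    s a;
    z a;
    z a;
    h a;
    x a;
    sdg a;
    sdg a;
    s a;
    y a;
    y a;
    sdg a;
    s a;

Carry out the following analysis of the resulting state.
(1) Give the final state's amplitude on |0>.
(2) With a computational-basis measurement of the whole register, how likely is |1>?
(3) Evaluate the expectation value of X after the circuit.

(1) |0> carries amplitude -1/2 + I/2 in the final state. Key observation: steps 20-25 multiply out to the identity, so the circuit reduces to the remaining gates.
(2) Outcome |1> occurs with probability 1/2.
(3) The observable X averages to 1.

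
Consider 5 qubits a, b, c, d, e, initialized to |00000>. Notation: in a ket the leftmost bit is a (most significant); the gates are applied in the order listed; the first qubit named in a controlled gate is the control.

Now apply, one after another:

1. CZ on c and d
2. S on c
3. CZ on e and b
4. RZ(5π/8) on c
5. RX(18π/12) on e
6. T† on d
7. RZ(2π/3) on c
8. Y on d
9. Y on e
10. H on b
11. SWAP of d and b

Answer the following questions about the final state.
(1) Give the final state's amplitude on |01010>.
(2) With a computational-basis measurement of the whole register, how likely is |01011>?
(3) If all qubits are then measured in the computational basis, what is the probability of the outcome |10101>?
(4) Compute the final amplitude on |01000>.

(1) The amplitude on |01010> is exp(41*I*pi/48)/2.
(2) A full measurement returns |01011> with probability 1/4.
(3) Outcome |10101> occurs with probability 0.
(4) The final state's coefficient on |01000> equals exp(41*I*pi/48)/2.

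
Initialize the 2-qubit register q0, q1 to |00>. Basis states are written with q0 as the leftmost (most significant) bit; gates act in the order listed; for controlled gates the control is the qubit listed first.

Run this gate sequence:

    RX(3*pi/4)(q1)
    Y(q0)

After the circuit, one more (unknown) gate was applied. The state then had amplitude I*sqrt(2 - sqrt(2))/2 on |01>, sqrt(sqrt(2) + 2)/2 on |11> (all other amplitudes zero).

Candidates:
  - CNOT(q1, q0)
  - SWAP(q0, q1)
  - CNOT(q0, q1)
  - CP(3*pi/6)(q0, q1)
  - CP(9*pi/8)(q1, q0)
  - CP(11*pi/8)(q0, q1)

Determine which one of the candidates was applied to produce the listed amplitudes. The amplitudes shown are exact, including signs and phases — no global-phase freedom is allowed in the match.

It was SWAP(q0, q1) that produced the state shown.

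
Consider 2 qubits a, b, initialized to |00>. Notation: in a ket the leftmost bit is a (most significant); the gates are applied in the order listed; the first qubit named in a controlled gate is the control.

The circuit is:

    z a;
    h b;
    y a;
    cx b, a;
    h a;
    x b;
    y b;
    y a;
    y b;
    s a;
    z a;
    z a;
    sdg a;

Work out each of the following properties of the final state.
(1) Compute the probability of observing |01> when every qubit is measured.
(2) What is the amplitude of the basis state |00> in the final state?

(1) Outcome |01> occurs with probability 1/4. Key observation: the block from step 10 through step 13 cancels to the identity and can be dropped.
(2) The final state's coefficient on |00> equals 1/2.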